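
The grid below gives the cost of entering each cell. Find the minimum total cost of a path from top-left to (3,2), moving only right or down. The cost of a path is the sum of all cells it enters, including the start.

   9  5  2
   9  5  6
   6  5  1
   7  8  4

27

Cheapest: [0,0] [0,1] [0,2] [1,2] [2,2] [3,2]
  9 + 5 + 2 + 6 + 1 + 4 = 27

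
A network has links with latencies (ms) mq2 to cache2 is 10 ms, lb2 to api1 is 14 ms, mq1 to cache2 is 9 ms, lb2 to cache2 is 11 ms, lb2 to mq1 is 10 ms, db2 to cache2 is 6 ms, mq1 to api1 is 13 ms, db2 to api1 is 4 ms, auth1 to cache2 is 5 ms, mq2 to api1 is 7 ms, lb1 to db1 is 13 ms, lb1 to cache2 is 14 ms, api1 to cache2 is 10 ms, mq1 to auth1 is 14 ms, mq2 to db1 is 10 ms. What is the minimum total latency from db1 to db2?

Checking several routes:
db1→mq2→api1→db2: 10 + 7 + 4 = 21
db1→mq2→api1→cache2→db2: 10 + 7 + 10 + 6 = 33
db1→mq2→cache2→db2: 10 + 10 + 6 = 26
db1→lb1→cache2→db2: 13 + 14 + 6 = 33
db1→mq2→cache2→api1→db2: 10 + 10 + 10 + 4 = 34
Shortest: 21 ms.

21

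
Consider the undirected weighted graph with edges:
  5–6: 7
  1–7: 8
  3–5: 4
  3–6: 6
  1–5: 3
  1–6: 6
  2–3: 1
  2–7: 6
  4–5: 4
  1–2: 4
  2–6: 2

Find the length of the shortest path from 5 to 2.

5

Checking several routes:
5-3-2: 4 + 1 = 5
5-6-2: 7 + 2 = 9
5-1-2: 3 + 4 = 7
5-3-6-2: 4 + 6 + 2 = 12
5-1-6-2: 3 + 6 + 2 = 11
5-6-3-2: 7 + 6 + 1 = 14
Best route has total 5.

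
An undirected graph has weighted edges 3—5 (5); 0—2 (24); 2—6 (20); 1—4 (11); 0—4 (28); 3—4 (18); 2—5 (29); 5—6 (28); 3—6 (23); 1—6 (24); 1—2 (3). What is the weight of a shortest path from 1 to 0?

Some routes from 1 to 0:
1-4-0: 11 + 28 = 39
1-2-0: 3 + 24 = 27
1-6-2-0: 24 + 20 + 24 = 68
Shortest: 27.

27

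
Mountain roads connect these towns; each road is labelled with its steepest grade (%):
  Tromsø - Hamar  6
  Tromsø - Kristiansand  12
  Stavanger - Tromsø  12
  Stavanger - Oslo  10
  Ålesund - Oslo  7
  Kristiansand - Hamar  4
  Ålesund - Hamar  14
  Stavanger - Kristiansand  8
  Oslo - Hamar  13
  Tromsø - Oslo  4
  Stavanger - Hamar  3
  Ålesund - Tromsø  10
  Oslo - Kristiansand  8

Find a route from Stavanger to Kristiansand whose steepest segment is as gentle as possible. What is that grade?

4

Checking several routes:
Stavanger -> Hamar -> Tromsø -> Oslo -> Kristiansand: max(3, 6, 4, 8) = 8
Stavanger -> Oslo -> Tromsø -> Hamar -> Kristiansand: max(10, 4, 6, 4) = 10
Stavanger -> Hamar -> Kristiansand: max(3, 4) = 4
Stavanger -> Kristiansand: max(8) = 8
Stavanger -> Oslo -> Kristiansand: max(10, 8) = 10
Stavanger -> Hamar -> Tromsø -> Ålesund -> Oslo -> Kristiansand: max(3, 6, 10, 7, 8) = 10
Smallest bottleneck: 4%.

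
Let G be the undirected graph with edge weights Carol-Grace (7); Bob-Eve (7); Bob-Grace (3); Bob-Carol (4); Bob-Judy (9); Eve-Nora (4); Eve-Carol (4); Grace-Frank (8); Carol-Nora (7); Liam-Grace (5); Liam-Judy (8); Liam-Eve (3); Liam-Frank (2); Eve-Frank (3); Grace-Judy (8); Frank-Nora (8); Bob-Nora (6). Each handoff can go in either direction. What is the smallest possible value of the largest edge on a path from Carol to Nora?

4

Checking several routes:
Carol→Eve→Nora: max(4, 4) = 4
Carol→Bob→Grace→Liam→Frank→Eve→Nora: max(4, 3, 5, 2, 3, 4) = 5
Carol→Bob→Grace→Liam→Eve→Nora: max(4, 3, 5, 3, 4) = 5
Best route has worst link 4.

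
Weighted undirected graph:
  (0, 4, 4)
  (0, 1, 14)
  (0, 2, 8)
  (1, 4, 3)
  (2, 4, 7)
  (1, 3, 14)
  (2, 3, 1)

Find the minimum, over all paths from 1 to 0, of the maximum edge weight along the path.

4

A few of the 1→0 routes:
1 - 4 - 2 - 0: max(3, 7, 8) = 8
1 - 4 - 0: max(3, 4) = 4
1 - 3 - 2 - 4 - 0: max(14, 1, 7, 4) = 14
1 - 0: max(14) = 14
The minimum achievable maximum is 4.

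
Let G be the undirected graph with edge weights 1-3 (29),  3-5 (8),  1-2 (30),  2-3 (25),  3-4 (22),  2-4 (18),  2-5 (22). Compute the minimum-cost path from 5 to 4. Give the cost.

30

Some routes from 5 to 4:
5 → 3 → 4: 8 + 22 = 30
5 → 2 → 4: 22 + 18 = 40
5 → 3 → 2 → 4: 8 + 25 + 18 = 51
5 → 2 → 3 → 4: 22 + 25 + 22 = 69
Best route has total 30.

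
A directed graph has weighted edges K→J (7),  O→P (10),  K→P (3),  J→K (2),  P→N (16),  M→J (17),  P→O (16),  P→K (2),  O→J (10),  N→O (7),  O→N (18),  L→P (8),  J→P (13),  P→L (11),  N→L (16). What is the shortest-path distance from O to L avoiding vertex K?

21

Routes from O to L avoiding K:
O-P-N-L: 10 + 16 + 16 = 42
O-J-P-L: 10 + 13 + 11 = 34
O-J-P-N-L: 10 + 13 + 16 + 16 = 55
O-N-L: 18 + 16 = 34
O-P-L: 10 + 11 = 21
Shortest: 21.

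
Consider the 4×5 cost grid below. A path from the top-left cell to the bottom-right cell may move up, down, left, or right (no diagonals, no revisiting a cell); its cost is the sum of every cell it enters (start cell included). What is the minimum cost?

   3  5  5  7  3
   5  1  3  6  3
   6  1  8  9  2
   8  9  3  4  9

Take (0,0) (0,1) (1,1) (1,2) (1,3) (1,4) (2,4) (3,4) for a total of 3 + 5 + 1 + 3 + 6 + 3 + 2 + 9 = 32.

32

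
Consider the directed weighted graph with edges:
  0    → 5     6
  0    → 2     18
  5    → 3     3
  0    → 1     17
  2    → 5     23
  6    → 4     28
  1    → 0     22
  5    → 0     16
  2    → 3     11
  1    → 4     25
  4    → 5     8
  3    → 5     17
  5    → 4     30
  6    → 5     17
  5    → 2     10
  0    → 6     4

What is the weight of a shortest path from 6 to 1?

50

Paths from 6 to 1:
6→5→0→1: 17 + 16 + 17 = 50
6→4→5→0→1: 28 + 8 + 16 + 17 = 69
Best route has total 50.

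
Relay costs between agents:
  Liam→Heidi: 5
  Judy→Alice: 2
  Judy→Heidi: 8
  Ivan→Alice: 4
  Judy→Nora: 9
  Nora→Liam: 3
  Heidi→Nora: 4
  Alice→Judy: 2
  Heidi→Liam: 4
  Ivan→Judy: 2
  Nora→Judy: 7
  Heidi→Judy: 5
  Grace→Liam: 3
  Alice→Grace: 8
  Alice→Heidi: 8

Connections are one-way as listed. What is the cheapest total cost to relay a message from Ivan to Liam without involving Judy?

Paths from Ivan to Liam avoiding Judy:
Ivan → Alice → Heidi → Liam: 4 + 8 + 4 = 16
Ivan → Alice → Grace → Liam: 4 + 8 + 3 = 15
Ivan → Alice → Heidi → Nora → Liam: 4 + 8 + 4 + 3 = 19
The minimum is 15.

15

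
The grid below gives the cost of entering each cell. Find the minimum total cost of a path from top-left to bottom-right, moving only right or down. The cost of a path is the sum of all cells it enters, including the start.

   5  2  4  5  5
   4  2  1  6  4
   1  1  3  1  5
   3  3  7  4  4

22

One optimal route is r0c0 → r0c1 → r1c1 → r1c2 → r2c2 → r2c3 → r3c3 → r3c4.
Its cost is 5 + 2 + 2 + 1 + 3 + 1 + 4 + 4 = 22.
(Top row then right column would cost 34.)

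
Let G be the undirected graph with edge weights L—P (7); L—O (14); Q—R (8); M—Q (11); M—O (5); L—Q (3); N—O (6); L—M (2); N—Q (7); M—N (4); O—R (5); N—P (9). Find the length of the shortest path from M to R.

10

Checking several routes:
M - Q - R: 11 + 8 = 19
M - L - Q - R: 2 + 3 + 8 = 13
M - N - Q - R: 4 + 7 + 8 = 19
M - L - O - R: 2 + 14 + 5 = 21
M - O - R: 5 + 5 = 10
M - N - O - R: 4 + 6 + 5 = 15
The minimum is 10.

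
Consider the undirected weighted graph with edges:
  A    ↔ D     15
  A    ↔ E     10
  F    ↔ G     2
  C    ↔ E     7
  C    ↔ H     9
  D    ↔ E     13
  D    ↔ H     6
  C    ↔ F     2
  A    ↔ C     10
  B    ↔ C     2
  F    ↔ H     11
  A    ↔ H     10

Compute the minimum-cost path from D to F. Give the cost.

17

Some routes from D to F:
D - E - C - F: 13 + 7 + 2 = 22
D - H - F: 6 + 11 = 17
D - A - C - F: 15 + 10 + 2 = 27
D - H - C - F: 6 + 9 + 2 = 17
Best route has total 17.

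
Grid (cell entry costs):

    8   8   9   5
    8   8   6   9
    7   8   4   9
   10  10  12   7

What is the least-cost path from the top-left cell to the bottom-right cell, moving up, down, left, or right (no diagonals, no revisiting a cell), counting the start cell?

50

Path [0,0] → [0,1] → [1,1] → [1,2] → [2,2] → [2,3] → [3,3]: 8 + 8 + 8 + 6 + 4 + 9 + 7 = 50.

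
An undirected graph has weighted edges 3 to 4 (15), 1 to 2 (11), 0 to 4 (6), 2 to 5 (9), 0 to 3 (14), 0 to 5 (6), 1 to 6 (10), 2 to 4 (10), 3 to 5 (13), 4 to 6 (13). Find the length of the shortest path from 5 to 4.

12

Comparing a few candidate routes:
5 -> 2 -> 4: 9 + 10 = 19
5 -> 0 -> 4: 6 + 6 = 12
5 -> 3 -> 4: 13 + 15 = 28
Best route has total 12.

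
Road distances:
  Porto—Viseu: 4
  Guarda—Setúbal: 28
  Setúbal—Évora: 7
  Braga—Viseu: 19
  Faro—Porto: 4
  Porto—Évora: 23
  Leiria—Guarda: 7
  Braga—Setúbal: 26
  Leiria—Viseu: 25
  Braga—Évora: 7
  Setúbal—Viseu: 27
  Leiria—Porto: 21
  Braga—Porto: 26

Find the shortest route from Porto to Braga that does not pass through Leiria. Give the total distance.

A few of the Porto→Braga routes:
Porto-Évora-Braga: 23 + 7 = 30
Porto-Braga: 26
Porto-Évora-Setúbal-Braga: 23 + 7 + 26 = 56
Porto-Viseu-Braga: 4 + 19 = 23
Porto-Viseu-Setúbal-Évora-Braga: 4 + 27 + 7 + 7 = 45
Shortest: 23.

23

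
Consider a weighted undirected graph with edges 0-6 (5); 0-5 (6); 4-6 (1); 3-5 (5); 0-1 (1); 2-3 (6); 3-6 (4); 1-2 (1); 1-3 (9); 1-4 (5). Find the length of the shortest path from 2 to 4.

6

Checking several routes:
2 → 1 → 0 → 6 → 4: 1 + 1 + 5 + 1 = 8
2 → 1 → 4: 1 + 5 = 6
2 → 3 → 6 → 4: 6 + 4 + 1 = 11
Shortest: 6.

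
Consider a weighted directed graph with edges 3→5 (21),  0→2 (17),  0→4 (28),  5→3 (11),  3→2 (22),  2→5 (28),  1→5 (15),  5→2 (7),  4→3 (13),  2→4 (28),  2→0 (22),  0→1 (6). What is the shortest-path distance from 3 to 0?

Candidate routes:
3 → 2 → 0: 22 + 22 = 44
3 → 5 → 2 → 0: 21 + 7 + 22 = 50
The minimum is 44.

44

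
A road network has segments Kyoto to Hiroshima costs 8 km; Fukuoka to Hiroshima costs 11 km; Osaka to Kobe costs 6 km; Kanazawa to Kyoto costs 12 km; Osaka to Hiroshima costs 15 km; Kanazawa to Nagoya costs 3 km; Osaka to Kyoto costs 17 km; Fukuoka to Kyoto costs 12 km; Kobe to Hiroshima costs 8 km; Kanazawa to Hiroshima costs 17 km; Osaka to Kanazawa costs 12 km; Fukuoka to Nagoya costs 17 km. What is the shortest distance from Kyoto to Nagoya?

15

A few of the Kyoto→Nagoya routes:
Kyoto → Hiroshima → Kanazawa → Nagoya: 8 + 17 + 3 = 28
Kyoto → Kanazawa → Nagoya: 12 + 3 = 15
Kyoto → Fukuoka → Nagoya: 12 + 17 = 29
Best route has total 15 km.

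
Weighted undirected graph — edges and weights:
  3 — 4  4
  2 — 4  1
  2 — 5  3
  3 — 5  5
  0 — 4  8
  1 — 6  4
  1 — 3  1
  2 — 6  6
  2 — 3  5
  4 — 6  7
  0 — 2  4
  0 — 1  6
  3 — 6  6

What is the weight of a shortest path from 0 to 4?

Checking several routes:
0 → 1 → 3 → 4: 6 + 1 + 4 = 11
0 → 4: 8
0 → 2 → 4: 4 + 1 = 5
Best route has total 5.

5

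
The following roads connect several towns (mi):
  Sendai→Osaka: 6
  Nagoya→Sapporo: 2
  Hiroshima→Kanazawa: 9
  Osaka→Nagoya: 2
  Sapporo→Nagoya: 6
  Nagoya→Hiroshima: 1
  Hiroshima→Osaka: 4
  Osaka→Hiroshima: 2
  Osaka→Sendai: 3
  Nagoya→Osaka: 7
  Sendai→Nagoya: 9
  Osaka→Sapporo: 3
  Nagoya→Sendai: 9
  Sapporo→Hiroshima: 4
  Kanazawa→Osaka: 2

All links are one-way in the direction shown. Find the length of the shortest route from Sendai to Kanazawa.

17

Some routes from Sendai to Kanazawa:
Sendai → Nagoya → Hiroshima → Kanazawa: 9 + 1 + 9 = 19
Sendai → Osaka → Sapporo → Hiroshima → Kanazawa: 6 + 3 + 4 + 9 = 22
Sendai → Osaka → Hiroshima → Kanazawa: 6 + 2 + 9 = 17
Sendai → Osaka → Nagoya → Hiroshima → Kanazawa: 6 + 2 + 1 + 9 = 18
Best route has total 17 mi.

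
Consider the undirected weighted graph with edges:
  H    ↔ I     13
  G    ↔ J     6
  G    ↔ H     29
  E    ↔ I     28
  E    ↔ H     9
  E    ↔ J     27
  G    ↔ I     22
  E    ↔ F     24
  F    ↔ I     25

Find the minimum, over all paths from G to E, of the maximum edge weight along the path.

22

Checking several routes:
G→J→E: max(6, 27) = 27
G→I→H→E: max(22, 13, 9) = 22
G→I→F→E: max(22, 25, 24) = 25
Best route has worst link 22.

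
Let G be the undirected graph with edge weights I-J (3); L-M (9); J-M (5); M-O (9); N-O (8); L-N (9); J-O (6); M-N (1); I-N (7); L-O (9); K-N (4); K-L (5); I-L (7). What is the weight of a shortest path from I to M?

Comparing a few candidate routes:
I → J → M: 3 + 5 = 8
I → L → N → M: 7 + 9 + 1 = 17
I → N → M: 7 + 1 = 8
I → L → K → N → M: 7 + 5 + 4 + 1 = 17
I → L → M: 7 + 9 = 16
The minimum is 8.

8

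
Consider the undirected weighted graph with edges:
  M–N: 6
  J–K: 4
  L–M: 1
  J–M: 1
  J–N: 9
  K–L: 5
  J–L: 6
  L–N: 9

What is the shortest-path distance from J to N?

7

Checking several routes:
J -> L -> N: 6 + 9 = 15
J -> M -> N: 1 + 6 = 7
J -> N: 9
J -> L -> M -> N: 6 + 1 + 6 = 13
J -> M -> L -> N: 1 + 1 + 9 = 11
Shortest: 7.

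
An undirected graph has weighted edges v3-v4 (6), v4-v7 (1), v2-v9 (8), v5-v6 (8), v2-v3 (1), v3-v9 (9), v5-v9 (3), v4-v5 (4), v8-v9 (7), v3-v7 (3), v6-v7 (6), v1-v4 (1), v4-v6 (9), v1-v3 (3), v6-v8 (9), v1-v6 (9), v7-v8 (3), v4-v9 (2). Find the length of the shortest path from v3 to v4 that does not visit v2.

Comparing a few candidate routes:
v3-v7-v8-v9-v4: 3 + 3 + 7 + 2 = 15
v3-v9-v5-v4: 9 + 3 + 4 = 16
v3-v9-v4: 9 + 2 = 11
v3-v4: 6
v3-v7-v4: 3 + 1 = 4
v3-v1-v4: 3 + 1 = 4
The minimum is 4.

4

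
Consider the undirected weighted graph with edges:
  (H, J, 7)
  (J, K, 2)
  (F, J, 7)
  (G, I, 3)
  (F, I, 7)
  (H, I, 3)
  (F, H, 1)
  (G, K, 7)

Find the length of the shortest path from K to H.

A few of the K→H routes:
K -> J -> H: 2 + 7 = 9
K -> G -> I -> H: 7 + 3 + 3 = 13
K -> J -> F -> H: 2 + 7 + 1 = 10
K -> G -> I -> F -> H: 7 + 3 + 7 + 1 = 18
K -> J -> F -> I -> H: 2 + 7 + 7 + 3 = 19
The minimum is 9.

9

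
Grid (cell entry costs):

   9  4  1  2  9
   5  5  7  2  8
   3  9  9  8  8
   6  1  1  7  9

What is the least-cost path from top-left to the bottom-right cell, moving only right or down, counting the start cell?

41

Path r0c0 r1c0 r2c0 r3c0 r3c1 r3c2 r3c3 r3c4: 9 + 5 + 3 + 6 + 1 + 1 + 7 + 9 = 41.
(Top row then right column would cost 50.)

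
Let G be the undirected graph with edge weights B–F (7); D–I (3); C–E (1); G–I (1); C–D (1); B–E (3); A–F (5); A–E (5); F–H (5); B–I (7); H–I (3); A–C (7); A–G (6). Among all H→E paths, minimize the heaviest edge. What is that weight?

3

Checking several routes:
H-I-B-E: max(3, 7, 3) = 7
H-F-A-G-I-D-C-E: max(5, 5, 6, 1, 3, 1, 1) = 6
H-F-A-E: max(5, 5, 5) = 5
H-I-G-A-E: max(3, 1, 6, 5) = 6
H-I-D-C-E: max(3, 3, 1, 1) = 3
The minimum achievable maximum is 3.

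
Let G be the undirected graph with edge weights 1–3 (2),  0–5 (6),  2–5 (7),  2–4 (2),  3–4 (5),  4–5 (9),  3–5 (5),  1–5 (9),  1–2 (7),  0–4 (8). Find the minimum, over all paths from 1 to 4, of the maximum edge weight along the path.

A few of the 1→4 routes:
1 → 2 → 4: max(7, 2) = 7
1 → 3 → 4: max(2, 5) = 5
1 → 2 → 5 → 3 → 4: max(7, 7, 5, 5) = 7
Best route has worst link 5.

5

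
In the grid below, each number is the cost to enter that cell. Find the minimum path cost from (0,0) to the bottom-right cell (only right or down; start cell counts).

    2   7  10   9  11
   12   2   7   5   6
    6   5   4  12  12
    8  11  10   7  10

Path [0,0] → [0,1] → [1,1] → [2,1] → [2,2] → [3,2] → [3,3] → [3,4]: 2 + 7 + 2 + 5 + 4 + 10 + 7 + 10 = 47.
For comparison, the top-then-right route costs 67.

47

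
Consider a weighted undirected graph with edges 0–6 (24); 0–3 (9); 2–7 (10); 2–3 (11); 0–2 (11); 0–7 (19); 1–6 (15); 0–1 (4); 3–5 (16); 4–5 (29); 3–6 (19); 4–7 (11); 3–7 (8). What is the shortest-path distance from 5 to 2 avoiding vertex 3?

50

Paths from 5 to 2 avoiding 3:
5 → 4 → 7 → 0 → 2: 29 + 11 + 19 + 11 = 70
5 → 4 → 7 → 2: 29 + 11 + 10 = 50
Shortest: 50.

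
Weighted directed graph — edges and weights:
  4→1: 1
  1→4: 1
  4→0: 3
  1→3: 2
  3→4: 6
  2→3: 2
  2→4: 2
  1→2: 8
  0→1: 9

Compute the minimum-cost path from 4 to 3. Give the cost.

3

Paths from 4 to 3:
4 → 0 → 1 → 2 → 3: 3 + 9 + 8 + 2 = 22
4 → 1 → 2 → 3: 1 + 8 + 2 = 11
4 → 1 → 3: 1 + 2 = 3
4 → 0 → 1 → 3: 3 + 9 + 2 = 14
Best route has total 3.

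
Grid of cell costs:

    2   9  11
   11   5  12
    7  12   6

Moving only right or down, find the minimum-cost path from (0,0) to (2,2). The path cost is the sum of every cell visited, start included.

Path r0c0 r0c1 r1c1 r1c2 r2c2: 2 + 9 + 5 + 12 + 6 = 34.

34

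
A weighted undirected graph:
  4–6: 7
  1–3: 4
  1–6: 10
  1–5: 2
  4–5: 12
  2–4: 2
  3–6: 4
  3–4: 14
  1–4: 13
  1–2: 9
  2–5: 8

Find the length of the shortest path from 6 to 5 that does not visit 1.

17

Checking several routes:
6→4→5: 7 + 12 = 19
6→4→2→5: 7 + 2 + 8 = 17
6→3→4→2→5: 4 + 14 + 2 + 8 = 28
The minimum is 17.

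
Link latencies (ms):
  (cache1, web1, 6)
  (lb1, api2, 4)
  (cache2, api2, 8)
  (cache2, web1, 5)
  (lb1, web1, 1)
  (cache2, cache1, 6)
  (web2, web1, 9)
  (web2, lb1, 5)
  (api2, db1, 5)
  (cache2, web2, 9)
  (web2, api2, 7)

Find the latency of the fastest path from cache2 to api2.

8

Checking several routes:
cache2-web1-lb1-web2-api2: 5 + 1 + 5 + 7 = 18
cache2-api2: 8
cache2-web2-lb1-api2: 9 + 5 + 4 = 18
cache2-cache1-web1-lb1-api2: 6 + 6 + 1 + 4 = 17
cache2-web1-lb1-api2: 5 + 1 + 4 = 10
cache2-web2-api2: 9 + 7 = 16
Shortest: 8 ms.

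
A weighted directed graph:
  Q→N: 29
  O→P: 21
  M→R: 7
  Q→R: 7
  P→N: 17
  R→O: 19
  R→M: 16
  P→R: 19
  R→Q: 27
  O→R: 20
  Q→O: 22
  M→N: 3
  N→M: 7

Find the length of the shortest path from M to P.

47

Routes from M to P:
M -> R -> Q -> O -> P: 7 + 27 + 22 + 21 = 77
M -> R -> O -> P: 7 + 19 + 21 = 47
The minimum is 47.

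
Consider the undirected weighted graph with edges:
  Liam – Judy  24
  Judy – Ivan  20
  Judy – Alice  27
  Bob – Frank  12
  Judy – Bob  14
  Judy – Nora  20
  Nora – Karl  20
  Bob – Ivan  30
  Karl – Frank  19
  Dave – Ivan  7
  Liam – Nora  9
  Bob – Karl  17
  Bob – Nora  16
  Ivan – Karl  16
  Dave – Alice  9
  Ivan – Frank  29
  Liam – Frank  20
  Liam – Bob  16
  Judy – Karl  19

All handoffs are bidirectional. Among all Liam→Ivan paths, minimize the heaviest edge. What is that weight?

17

Checking several routes:
Liam-Nora-Bob-Karl-Ivan: max(9, 16, 17, 16) = 17
Liam-Nora-Bob-Judy-Karl-Ivan: max(9, 16, 14, 19, 16) = 19
Liam-Bob-Frank-Karl-Ivan: max(16, 12, 19, 16) = 19
Liam-Bob-Karl-Ivan: max(16, 17, 16) = 17
Liam-Bob-Judy-Karl-Ivan: max(16, 14, 19, 16) = 19
Liam-Nora-Bob-Frank-Karl-Ivan: max(9, 16, 12, 19, 16) = 19
Best route has worst link 17.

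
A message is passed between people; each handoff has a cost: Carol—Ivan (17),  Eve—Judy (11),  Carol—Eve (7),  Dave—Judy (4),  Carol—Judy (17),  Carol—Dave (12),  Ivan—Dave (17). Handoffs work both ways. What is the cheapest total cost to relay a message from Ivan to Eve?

24

Comparing a few candidate routes:
Ivan → Dave → Carol → Eve: 17 + 12 + 7 = 36
Ivan → Carol → Judy → Eve: 17 + 17 + 11 = 45
Ivan → Carol → Eve: 17 + 7 = 24
Ivan → Carol → Dave → Judy → Eve: 17 + 12 + 4 + 11 = 44
Ivan → Dave → Judy → Eve: 17 + 4 + 11 = 32
Shortest: 24.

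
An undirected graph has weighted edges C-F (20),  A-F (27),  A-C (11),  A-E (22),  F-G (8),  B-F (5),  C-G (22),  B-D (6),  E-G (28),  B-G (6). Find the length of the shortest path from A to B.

A few of the A→B routes:
A - F - B: 27 + 5 = 32
A - C - G - B: 11 + 22 + 6 = 39
A - C - F - B: 11 + 20 + 5 = 36
The minimum is 32.

32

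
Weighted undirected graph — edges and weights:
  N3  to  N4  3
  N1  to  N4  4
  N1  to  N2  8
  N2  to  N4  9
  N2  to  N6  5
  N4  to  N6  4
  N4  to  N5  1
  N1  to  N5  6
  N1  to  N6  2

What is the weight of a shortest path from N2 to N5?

Checking several routes:
N2→N6→N4→N5: 5 + 4 + 1 = 10
N2→N6→N1→N5: 5 + 2 + 6 = 13
N2→N4→N5: 9 + 1 = 10
N2→N6→N1→N4→N5: 5 + 2 + 4 + 1 = 12
The minimum is 10.

10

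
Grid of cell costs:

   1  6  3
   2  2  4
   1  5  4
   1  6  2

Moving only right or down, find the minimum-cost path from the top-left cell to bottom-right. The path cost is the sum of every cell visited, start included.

13

Best path: [0,0] → [1,0] → [2,0] → [3,0] → [3,1] → [3,2]
Cost: 1 + 2 + 1 + 1 + 6 + 2 = 13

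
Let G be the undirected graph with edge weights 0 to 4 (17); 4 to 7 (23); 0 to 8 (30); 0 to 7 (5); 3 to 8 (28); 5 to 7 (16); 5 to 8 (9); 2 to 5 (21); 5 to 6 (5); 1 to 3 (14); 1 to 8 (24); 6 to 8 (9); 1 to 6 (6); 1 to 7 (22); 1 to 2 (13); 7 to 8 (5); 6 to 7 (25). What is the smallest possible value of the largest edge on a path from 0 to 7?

Checking several routes:
0-8-1-2-5-6-7: max(30, 24, 13, 21, 5, 25) = 30
0-4-7: max(17, 23) = 23
0-7: max(5) = 5
Smallest bottleneck: 5.

5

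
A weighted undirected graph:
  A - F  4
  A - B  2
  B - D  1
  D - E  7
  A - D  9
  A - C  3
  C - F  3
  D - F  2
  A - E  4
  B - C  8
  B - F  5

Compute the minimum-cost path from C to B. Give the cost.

Checking several routes:
C -> F -> B: 3 + 5 = 8
C -> B: 8
C -> F -> D -> B: 3 + 2 + 1 = 6
C -> A -> B: 3 + 2 = 5
Best route has total 5.

5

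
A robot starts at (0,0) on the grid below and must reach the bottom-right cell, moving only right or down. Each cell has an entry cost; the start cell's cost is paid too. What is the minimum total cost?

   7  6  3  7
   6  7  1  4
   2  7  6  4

Take r0c0 -> r0c1 -> r0c2 -> r1c2 -> r1c3 -> r2c3 for a total of 7 + 6 + 3 + 1 + 4 + 4 = 25.
(Top row then right column would cost 31.)

25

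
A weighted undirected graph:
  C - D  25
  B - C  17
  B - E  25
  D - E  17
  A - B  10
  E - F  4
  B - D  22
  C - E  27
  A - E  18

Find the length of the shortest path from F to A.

22

Some routes from F to A:
F → E → D → B → A: 4 + 17 + 22 + 10 = 53
F → E → C → B → A: 4 + 27 + 17 + 10 = 58
F → E → A: 4 + 18 = 22
F → E → D → C → B → A: 4 + 17 + 25 + 17 + 10 = 73
F → E → B → A: 4 + 25 + 10 = 39
Best route has total 22.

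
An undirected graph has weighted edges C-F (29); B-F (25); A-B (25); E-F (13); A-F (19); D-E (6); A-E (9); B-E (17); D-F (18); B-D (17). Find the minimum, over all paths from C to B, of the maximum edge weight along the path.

29

A few of the C→B routes:
C→F→D→E→B: max(29, 18, 6, 17) = 29
C→F→D→E→A→B: max(29, 18, 6, 9, 25) = 29
C→F→E→D→B: max(29, 13, 6, 17) = 29
C→F→D→B: max(29, 18, 17) = 29
C→F→E→A→B: max(29, 13, 9, 25) = 29
Best route has worst link 29.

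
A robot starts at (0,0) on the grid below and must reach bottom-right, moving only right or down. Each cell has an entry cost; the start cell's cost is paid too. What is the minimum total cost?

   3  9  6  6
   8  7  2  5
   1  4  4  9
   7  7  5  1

26

Cheapest: (0,0) (1,0) (2,0) (2,1) (2,2) (3,2) (3,3)
  3 + 8 + 1 + 4 + 4 + 5 + 1 = 26
For comparison, the top-then-right route costs 39.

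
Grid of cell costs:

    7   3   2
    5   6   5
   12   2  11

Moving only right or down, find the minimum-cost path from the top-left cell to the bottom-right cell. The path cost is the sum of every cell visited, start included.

Path [0,0] → [0,1] → [0,2] → [1,2] → [2,2]: 7 + 3 + 2 + 5 + 11 = 28.

28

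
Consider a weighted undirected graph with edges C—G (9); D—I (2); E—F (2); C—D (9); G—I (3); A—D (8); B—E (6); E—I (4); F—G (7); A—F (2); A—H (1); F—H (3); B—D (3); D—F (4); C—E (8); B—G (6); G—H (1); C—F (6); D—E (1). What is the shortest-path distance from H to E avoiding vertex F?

7

A few of the H→E routes:
H → G → I → E: 1 + 3 + 4 = 8
H → G → I → D → E: 1 + 3 + 2 + 1 = 7
H → A → D → E: 1 + 8 + 1 = 10
H → G → B → D → E: 1 + 6 + 3 + 1 = 11
The minimum is 7.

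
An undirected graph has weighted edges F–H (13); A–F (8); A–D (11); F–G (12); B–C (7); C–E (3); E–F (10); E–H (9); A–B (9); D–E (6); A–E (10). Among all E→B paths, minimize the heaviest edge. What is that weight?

7

Paths from E to B:
E-H-F-A-B: max(9, 13, 8, 9) = 13
E-F-A-B: max(10, 8, 9) = 10
E-C-B: max(3, 7) = 7
E-D-A-B: max(6, 11, 9) = 11
E-A-B: max(10, 9) = 10
Smallest bottleneck: 7.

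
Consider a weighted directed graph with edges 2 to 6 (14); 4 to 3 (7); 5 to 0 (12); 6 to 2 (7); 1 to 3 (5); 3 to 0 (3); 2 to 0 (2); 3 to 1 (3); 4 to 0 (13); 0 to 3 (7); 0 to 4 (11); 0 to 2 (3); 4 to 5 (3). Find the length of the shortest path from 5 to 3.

Paths from 5 to 3:
5 -> 0 -> 3: 12 + 7 = 19
5 -> 0 -> 4 -> 3: 12 + 11 + 7 = 30
Shortest: 19.

19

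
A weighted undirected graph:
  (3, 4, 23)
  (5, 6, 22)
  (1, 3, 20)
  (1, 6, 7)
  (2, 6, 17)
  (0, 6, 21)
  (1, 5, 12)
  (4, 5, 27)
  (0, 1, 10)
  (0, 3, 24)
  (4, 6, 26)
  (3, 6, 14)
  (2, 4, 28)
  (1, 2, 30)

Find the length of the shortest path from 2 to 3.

31

Some routes from 2 to 3:
2 - 1 - 3: 30 + 20 = 50
2 - 1 - 6 - 3: 30 + 7 + 14 = 51
2 - 6 - 3: 17 + 14 = 31
2 - 6 - 1 - 3: 17 + 7 + 20 = 44
Best route has total 31.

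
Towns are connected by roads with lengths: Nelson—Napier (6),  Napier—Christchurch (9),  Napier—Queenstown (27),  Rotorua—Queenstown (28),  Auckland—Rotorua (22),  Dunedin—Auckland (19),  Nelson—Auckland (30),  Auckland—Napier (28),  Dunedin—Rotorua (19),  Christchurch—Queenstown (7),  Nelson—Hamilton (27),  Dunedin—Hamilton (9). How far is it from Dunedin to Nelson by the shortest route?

Some routes from Dunedin to Nelson:
Dunedin -> Auckland -> Nelson: 19 + 30 = 49
Dunedin -> Rotorua -> Queenstown -> Christchurch -> Napier -> Nelson: 19 + 28 + 7 + 9 + 6 = 69
Dunedin -> Auckland -> Napier -> Nelson: 19 + 28 + 6 = 53
Dunedin -> Rotorua -> Auckland -> Nelson: 19 + 22 + 30 = 71
Dunedin -> Hamilton -> Nelson: 9 + 27 = 36
The minimum is 36.

36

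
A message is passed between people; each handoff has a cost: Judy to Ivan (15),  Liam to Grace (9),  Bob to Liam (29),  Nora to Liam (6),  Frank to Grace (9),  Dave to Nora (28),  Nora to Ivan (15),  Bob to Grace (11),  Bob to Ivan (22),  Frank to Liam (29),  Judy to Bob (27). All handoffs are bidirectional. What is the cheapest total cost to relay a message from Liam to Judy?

36

Checking several routes:
Liam → Bob → Judy: 29 + 27 = 56
Liam → Bob → Ivan → Judy: 29 + 22 + 15 = 66
Liam → Grace → Bob → Judy: 9 + 11 + 27 = 47
Liam → Grace → Bob → Ivan → Judy: 9 + 11 + 22 + 15 = 57
Liam → Nora → Ivan → Judy: 6 + 15 + 15 = 36
Shortest: 36.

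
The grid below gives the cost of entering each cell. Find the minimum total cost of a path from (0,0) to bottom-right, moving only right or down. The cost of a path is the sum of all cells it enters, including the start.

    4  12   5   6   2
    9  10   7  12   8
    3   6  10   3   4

39

Best path: (0,0) → (1,0) → (2,0) → (2,1) → (2,2) → (2,3) → (2,4)
Cost: 4 + 9 + 3 + 6 + 10 + 3 + 4 = 39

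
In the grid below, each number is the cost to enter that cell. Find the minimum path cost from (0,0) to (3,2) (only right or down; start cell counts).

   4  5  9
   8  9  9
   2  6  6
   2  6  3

25

Path [0,0] -> [1,0] -> [2,0] -> [3,0] -> [3,1] -> [3,2]: 4 + 8 + 2 + 2 + 6 + 3 = 25.
For comparison, the top-then-right route costs 36.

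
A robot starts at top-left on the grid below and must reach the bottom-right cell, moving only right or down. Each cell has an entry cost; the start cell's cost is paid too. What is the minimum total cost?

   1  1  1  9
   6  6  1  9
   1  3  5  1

10

Cheapest: (0,0) (0,1) (0,2) (1,2) (2,2) (2,3)
  1 + 1 + 1 + 1 + 5 + 1 = 10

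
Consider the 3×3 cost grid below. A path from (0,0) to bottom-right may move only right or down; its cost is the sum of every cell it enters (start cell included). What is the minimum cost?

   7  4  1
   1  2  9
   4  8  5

23

Take r0c0 -> r1c0 -> r1c1 -> r2c1 -> r2c2 for a total of 7 + 1 + 2 + 8 + 5 = 23.
(Top row then right column would cost 26.)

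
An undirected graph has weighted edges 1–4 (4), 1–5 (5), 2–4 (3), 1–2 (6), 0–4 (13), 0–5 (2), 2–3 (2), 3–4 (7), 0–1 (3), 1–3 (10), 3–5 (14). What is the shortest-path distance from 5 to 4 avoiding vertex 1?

Routes from 5 to 4 avoiding 1:
5 - 3 - 4: 14 + 7 = 21
5 - 3 - 2 - 4: 14 + 2 + 3 = 19
5 - 0 - 4: 2 + 13 = 15
Shortest: 15.

15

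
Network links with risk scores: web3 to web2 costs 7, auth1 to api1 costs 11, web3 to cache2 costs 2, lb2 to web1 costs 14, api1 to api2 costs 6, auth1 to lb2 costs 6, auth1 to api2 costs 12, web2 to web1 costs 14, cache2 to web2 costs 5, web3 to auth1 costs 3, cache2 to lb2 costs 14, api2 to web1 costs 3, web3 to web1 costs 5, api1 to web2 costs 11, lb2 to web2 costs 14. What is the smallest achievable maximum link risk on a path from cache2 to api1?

Comparing a few candidate routes:
cache2 -> web2 -> web3 -> auth1 -> api1: max(5, 7, 3, 11) = 11
cache2 -> web2 -> web3 -> web1 -> api2 -> api1: max(5, 7, 5, 3, 6) = 7
cache2 -> web3 -> web1 -> api2 -> api1: max(2, 5, 3, 6) = 6
Smallest bottleneck: 6.

6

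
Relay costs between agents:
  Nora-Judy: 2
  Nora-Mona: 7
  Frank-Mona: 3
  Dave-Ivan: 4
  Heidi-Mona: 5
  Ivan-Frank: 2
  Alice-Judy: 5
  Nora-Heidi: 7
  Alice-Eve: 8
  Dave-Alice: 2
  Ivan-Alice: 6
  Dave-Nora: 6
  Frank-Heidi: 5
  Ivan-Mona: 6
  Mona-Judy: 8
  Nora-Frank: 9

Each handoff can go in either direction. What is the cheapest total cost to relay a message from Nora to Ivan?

10

A few of the Nora→Ivan routes:
Nora → Judy → Alice → Dave → Ivan: 2 + 5 + 2 + 4 = 13
Nora → Dave → Ivan: 6 + 4 = 10
Nora → Mona → Frank → Ivan: 7 + 3 + 2 = 12
Nora → Frank → Ivan: 9 + 2 = 11
Nora → Mona → Ivan: 7 + 6 = 13
Best route has total 10.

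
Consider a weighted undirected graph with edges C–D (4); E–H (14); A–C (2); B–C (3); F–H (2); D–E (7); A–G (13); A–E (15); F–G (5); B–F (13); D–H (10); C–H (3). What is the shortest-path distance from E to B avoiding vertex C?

29

Paths from E to B avoiding C:
E-A-G-F-B: 15 + 13 + 5 + 13 = 46
E-D-H-F-B: 7 + 10 + 2 + 13 = 32
E-H-F-B: 14 + 2 + 13 = 29
Shortest: 29.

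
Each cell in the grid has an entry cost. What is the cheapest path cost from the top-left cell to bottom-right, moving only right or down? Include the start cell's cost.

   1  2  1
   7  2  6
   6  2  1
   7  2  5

13

Take [0,0] [0,1] [1,1] [2,1] [2,2] [3,2] for a total of 1 + 2 + 2 + 2 + 1 + 5 = 13.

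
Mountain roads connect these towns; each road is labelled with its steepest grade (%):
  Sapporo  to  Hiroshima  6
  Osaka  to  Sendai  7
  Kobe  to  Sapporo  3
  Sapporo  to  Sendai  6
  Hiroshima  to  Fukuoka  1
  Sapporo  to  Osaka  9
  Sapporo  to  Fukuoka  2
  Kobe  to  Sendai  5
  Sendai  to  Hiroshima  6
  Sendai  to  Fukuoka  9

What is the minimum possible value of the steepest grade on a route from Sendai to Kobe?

Some routes from Sendai to Kobe:
Sendai→Kobe: max(5) = 5
Sendai→Hiroshima→Sapporo→Kobe: max(6, 6, 3) = 6
Sendai→Sapporo→Kobe: max(6, 3) = 6
Sendai→Fukuoka→Hiroshima→Sapporo→Kobe: max(9, 1, 6, 3) = 9
Sendai→Osaka→Sapporo→Kobe: max(7, 9, 3) = 9
Sendai→Hiroshima→Fukuoka→Sapporo→Kobe: max(6, 1, 2, 3) = 6
Best route has worst link 5%.

5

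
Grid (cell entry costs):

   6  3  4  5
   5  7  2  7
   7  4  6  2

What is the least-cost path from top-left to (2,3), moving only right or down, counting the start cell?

Best path: r0c0 -> r0c1 -> r0c2 -> r1c2 -> r2c2 -> r2c3
Cost: 6 + 3 + 4 + 2 + 6 + 2 = 23

23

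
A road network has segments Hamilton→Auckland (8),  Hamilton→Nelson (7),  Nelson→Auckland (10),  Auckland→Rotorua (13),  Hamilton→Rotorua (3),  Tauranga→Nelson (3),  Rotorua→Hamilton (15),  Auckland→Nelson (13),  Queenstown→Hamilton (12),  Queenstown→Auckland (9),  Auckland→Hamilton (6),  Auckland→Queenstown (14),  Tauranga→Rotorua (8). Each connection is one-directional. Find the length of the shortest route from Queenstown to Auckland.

Routes from Queenstown to Auckland:
Queenstown - Hamilton - Nelson - Auckland: 12 + 7 + 10 = 29
Queenstown - Hamilton - Auckland: 12 + 8 = 20
Queenstown - Auckland: 9
Shortest: 9 km.

9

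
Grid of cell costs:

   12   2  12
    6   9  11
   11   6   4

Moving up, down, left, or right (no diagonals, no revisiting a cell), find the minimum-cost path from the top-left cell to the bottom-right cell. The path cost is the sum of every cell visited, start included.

Best path: [0,0] [0,1] [1,1] [2,1] [2,2]
Cost: 12 + 2 + 9 + 6 + 4 = 33

33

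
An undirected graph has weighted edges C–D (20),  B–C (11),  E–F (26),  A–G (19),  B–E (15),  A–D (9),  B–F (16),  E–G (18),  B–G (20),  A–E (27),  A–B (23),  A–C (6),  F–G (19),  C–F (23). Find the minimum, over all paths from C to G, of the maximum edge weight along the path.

18

Some routes from C to G:
C-D-A-G: max(20, 9, 19) = 20
C-B-F-G: max(11, 16, 19) = 19
C-B-E-G: max(11, 15, 18) = 18
C-A-G: max(6, 19) = 19
Best route has worst link 18.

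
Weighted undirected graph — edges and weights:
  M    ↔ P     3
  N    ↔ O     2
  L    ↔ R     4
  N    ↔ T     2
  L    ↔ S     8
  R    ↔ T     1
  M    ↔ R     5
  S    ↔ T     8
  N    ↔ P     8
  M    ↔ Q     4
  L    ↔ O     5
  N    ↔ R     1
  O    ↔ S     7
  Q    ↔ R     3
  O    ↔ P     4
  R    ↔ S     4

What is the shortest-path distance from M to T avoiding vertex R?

Paths from M to T avoiding R:
M-P-N-T: 3 + 8 + 2 = 13
M-P-O-N-T: 3 + 4 + 2 + 2 = 11
M-P-O-L-S-T: 3 + 4 + 5 + 8 + 8 = 28
M-P-N-O-S-T: 3 + 8 + 2 + 7 + 8 = 28
M-P-N-O-L-S-T: 3 + 8 + 2 + 5 + 8 + 8 = 34
M-P-O-S-T: 3 + 4 + 7 + 8 = 22
Shortest: 11.

11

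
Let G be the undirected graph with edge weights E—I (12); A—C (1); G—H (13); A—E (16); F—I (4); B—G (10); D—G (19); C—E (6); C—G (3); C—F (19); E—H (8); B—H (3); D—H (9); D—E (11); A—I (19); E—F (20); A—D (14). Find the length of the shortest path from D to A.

14

Checking several routes:
D → E → C → A: 11 + 6 + 1 = 18
D → G → C → A: 19 + 3 + 1 = 23
D → A: 14
D → H → E → C → A: 9 + 8 + 6 + 1 = 24
D → H → G → C → A: 9 + 13 + 3 + 1 = 26
Best route has total 14.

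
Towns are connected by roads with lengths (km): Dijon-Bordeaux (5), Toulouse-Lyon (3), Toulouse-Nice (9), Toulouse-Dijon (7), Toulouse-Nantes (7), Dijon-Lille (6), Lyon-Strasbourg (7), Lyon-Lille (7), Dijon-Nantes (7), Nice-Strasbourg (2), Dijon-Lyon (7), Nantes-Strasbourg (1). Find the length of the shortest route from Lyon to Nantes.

Checking several routes:
Lyon → Dijon → Nantes: 7 + 7 = 14
Lyon → Strasbourg → Nantes: 7 + 1 = 8
Lyon → Toulouse → Nice → Strasbourg → Nantes: 3 + 9 + 2 + 1 = 15
Lyon → Toulouse → Nantes: 3 + 7 = 10
The minimum is 8 km.

8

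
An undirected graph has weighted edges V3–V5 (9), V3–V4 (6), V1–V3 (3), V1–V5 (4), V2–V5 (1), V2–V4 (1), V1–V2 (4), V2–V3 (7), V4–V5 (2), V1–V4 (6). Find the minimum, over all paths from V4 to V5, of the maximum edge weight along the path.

Checking several routes:
V4 → V5: max(2) = 2
V4 → V2 → V1 → V5: max(1, 4, 4) = 4
V4 → V2 → V5: max(1, 1) = 1
V4 → V3 → V1 → V2 → V5: max(6, 3, 4, 1) = 6
Smallest bottleneck: 1.

1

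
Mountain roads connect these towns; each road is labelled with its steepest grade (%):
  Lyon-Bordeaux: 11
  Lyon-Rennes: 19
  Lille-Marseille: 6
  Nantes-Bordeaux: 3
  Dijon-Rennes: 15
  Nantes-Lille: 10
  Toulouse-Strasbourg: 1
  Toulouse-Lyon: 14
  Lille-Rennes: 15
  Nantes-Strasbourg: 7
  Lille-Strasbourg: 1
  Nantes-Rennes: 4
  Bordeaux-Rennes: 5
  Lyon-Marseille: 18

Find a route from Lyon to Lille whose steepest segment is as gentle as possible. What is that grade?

Checking several routes:
Lyon-Bordeaux-Rennes-Nantes-Strasbourg-Lille: max(11, 5, 4, 7, 1) = 11
Lyon-Bordeaux-Nantes-Strasbourg-Lille: max(11, 3, 7, 1) = 11
Lyon-Toulouse-Strasbourg-Lille: max(14, 1, 1) = 14
Lyon-Bordeaux-Rennes-Nantes-Lille: max(11, 5, 4, 10) = 11
Lyon-Bordeaux-Nantes-Lille: max(11, 3, 10) = 11
Lyon-Toulouse-Strasbourg-Nantes-Lille: max(14, 1, 7, 10) = 14
The minimum achievable maximum is 11%.

11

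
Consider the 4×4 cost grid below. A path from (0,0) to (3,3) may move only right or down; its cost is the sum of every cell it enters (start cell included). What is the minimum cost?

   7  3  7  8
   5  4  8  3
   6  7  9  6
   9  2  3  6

Cheapest: r0c0 → r0c1 → r1c1 → r2c1 → r3c1 → r3c2 → r3c3
  7 + 3 + 4 + 7 + 2 + 3 + 6 = 32
For comparison, the top-then-right route costs 40.

32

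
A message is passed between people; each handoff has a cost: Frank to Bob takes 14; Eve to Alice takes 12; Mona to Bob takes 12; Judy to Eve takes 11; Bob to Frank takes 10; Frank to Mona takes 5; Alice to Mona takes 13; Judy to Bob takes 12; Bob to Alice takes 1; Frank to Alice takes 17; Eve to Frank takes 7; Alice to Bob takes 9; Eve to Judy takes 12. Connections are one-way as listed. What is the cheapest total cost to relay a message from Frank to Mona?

5

Candidate routes:
Frank - Bob - Alice - Mona: 14 + 1 + 13 = 28
Frank - Alice - Mona: 17 + 13 = 30
Frank - Mona: 5
The minimum is 5.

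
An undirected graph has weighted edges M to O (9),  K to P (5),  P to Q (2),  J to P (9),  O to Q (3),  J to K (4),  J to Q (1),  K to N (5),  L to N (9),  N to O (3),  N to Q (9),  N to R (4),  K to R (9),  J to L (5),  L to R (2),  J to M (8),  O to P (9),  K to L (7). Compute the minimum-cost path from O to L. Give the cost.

9

Checking several routes:
O - N - L: 3 + 9 = 12
O - N - K - L: 3 + 5 + 7 = 15
O - P - Q - J - L: 9 + 2 + 1 + 5 = 17
O - Q - J - K - L: 3 + 1 + 4 + 7 = 15
O - Q - J - L: 3 + 1 + 5 = 9
O - N - R - L: 3 + 4 + 2 = 9
Shortest: 9.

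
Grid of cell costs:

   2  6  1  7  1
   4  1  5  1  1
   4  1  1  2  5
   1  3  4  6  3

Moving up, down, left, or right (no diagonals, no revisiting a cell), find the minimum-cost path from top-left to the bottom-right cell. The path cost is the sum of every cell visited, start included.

Cheapest: r0c0 → r1c0 → r1c1 → r2c1 → r2c2 → r2c3 → r2c4 → r3c4
  2 + 4 + 1 + 1 + 1 + 2 + 5 + 3 = 19

19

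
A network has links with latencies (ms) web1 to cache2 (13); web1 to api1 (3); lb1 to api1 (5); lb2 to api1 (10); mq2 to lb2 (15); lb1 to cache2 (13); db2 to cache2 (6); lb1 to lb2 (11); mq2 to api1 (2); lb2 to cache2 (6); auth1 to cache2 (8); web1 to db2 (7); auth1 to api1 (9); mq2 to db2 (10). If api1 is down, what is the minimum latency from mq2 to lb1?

Some routes from mq2 to lb1 avoiding api1:
mq2 -> db2 -> cache2 -> lb2 -> lb1: 10 + 6 + 6 + 11 = 33
mq2 -> lb2 -> lb1: 15 + 11 = 26
mq2 -> lb2 -> cache2 -> lb1: 15 + 6 + 13 = 34
mq2 -> db2 -> cache2 -> lb1: 10 + 6 + 13 = 29
Best route has total 26 ms.

26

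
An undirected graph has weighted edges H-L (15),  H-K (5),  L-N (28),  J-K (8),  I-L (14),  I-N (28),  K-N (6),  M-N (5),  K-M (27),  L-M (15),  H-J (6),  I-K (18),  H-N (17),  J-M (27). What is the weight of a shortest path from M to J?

19

A few of the M→J routes:
M→N→H→J: 5 + 17 + 6 = 28
M→N→K→H→J: 5 + 6 + 5 + 6 = 22
M→N→H→K→J: 5 + 17 + 5 + 8 = 35
M→K→J: 27 + 8 = 35
M→N→K→J: 5 + 6 + 8 = 19
M→J: 27
Shortest: 19.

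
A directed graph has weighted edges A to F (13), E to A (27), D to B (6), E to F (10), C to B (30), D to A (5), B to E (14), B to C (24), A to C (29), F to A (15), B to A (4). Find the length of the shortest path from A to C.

29

Candidate routes:
A -> C: 29
The minimum is 29.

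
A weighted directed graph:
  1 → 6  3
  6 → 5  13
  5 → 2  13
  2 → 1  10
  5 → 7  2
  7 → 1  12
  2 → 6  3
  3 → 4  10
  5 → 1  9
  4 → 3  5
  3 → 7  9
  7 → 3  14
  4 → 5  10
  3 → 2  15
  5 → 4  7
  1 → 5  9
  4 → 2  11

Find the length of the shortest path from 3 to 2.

15

Comparing a few candidate routes:
3→4→2: 10 + 11 = 21
3→2: 15
3→4→5→2: 10 + 10 + 13 = 33
3→7→1→5→2: 9 + 12 + 9 + 13 = 43
The minimum is 15.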